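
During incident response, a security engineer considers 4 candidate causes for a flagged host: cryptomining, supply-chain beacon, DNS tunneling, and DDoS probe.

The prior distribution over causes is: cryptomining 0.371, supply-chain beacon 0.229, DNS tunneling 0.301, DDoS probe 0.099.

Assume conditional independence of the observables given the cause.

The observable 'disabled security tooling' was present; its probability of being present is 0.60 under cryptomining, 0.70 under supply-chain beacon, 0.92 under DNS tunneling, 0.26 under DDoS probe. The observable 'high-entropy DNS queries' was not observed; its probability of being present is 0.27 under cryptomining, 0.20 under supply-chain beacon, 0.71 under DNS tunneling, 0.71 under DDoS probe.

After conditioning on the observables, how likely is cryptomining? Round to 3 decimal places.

For each hypothesis, the unnormalized posterior weight is prior × product of the observable likelihoods (using 1 − P(present | H) for each absent observable):
  cryptomining: 0.371 × 0.60 × (1 − 0.27) = 0.1625
  supply-chain beacon: 0.229 × 0.70 × (1 − 0.20) = 0.12824
  DNS tunneling: 0.301 × 0.92 × (1 − 0.71) = 0.080307
  DDoS probe: 0.099 × 0.26 × (1 − 0.71) = 0.0074646
Normalizing constant Z = 0.1625 + 0.12824 + 0.080307 + 0.0074646 = 0.37851.
P(cryptomining | evidence) = 0.1625 / 0.37851 ≈ 0.429.

0.429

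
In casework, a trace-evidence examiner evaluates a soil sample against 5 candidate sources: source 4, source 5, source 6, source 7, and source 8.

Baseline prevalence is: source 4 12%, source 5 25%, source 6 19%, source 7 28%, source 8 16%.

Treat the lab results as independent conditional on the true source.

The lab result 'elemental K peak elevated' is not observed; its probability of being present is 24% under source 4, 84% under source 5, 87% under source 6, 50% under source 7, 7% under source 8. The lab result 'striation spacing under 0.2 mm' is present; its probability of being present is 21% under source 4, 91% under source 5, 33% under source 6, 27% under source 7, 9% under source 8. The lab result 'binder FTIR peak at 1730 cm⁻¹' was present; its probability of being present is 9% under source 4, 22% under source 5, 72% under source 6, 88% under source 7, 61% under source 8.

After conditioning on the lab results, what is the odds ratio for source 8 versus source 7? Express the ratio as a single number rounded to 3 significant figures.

Unnormalized posterior weight (prior times the lab result likelihoods) for each of the two hypotheses (using 1 − P(present | H) for each absent lab result):
  source 8: 0.16 × (1 − 0.07) × 0.09 × 0.61 = 0.0081691
  source 7: 0.28 × (1 − 0.50) × 0.27 × 0.88 = 0.033264
Odds(source 8 : source 7) = 0.0081691 / 0.033264 ≈ 0.246.

0.246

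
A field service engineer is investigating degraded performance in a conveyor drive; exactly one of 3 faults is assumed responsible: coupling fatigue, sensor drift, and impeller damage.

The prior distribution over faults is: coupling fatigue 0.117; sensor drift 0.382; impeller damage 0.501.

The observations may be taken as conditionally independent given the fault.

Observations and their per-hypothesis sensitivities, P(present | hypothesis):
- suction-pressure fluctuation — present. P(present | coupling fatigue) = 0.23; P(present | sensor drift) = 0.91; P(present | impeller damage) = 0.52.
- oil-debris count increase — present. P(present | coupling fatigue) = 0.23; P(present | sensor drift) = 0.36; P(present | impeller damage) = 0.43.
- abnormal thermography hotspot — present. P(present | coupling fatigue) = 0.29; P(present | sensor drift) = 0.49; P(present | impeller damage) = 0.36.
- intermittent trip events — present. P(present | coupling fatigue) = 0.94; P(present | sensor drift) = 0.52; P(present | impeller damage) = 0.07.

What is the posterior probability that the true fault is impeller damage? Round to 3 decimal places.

For each hypothesis, the unnormalized posterior weight is prior × product of the observation likelihoods:
  coupling fatigue: 0.117 × 0.23 × 0.23 × 0.29 × 0.94 = 0.0016872
  sensor drift: 0.382 × 0.91 × 0.36 × 0.49 × 0.52 = 0.031886
  impeller damage: 0.501 × 0.52 × 0.43 × 0.36 × 0.07 = 0.002823
The unnormalized weights sum to 0.036397.
P(impeller damage | evidence) = 0.002823 / 0.036397 ≈ 0.078.

0.078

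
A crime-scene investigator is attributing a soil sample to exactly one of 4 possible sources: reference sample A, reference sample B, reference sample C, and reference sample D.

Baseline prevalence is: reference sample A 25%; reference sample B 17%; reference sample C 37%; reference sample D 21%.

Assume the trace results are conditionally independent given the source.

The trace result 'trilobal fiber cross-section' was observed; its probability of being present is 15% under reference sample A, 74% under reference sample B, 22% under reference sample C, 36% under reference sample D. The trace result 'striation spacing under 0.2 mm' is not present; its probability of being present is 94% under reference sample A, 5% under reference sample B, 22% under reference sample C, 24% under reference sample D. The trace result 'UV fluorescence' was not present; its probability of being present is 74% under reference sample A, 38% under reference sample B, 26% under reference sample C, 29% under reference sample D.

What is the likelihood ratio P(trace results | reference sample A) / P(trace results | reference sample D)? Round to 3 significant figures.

Joint likelihood of the trace result pattern under each hypothesis (using 1 − P(present | H) for each absent trace result):
  reference sample A: 0.15 × (1 − 0.94) × (1 − 0.74) = 0.00234
  reference sample D: 0.36 × (1 − 0.24) × (1 − 0.29) = 0.19426
Bayes factor = 0.00234 / 0.19426 ≈ 0.0120

0.0120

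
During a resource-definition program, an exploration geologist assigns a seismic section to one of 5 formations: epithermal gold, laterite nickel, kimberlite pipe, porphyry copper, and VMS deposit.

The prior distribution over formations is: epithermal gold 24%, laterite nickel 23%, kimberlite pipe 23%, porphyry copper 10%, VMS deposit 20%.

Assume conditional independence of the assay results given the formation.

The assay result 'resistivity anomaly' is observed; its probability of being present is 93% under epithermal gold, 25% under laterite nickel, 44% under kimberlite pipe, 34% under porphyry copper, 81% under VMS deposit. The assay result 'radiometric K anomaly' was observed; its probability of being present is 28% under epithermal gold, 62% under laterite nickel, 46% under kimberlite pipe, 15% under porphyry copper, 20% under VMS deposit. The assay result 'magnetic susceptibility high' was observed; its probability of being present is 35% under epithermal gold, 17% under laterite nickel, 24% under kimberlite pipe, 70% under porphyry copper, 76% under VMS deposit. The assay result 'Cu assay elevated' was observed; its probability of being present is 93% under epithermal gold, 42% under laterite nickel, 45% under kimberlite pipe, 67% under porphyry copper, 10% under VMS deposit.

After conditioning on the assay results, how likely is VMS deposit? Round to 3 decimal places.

0.075

For each hypothesis, the unnormalized posterior weight is prior × product of the assay result likelihoods:
  epithermal gold: 0.24 × 0.93 × 0.28 × 0.35 × 0.93 = 0.020342
  laterite nickel: 0.23 × 0.25 × 0.62 × 0.17 × 0.42 = 0.0025454
  kimberlite pipe: 0.23 × 0.44 × 0.46 × 0.24 × 0.45 = 0.0050276
  porphyry copper: 0.10 × 0.34 × 0.15 × 0.70 × 0.67 = 0.0023919
  VMS deposit: 0.20 × 0.81 × 0.20 × 0.76 × 0.10 = 0.0024624
Normalizing constant Z = 0.020342 + 0.0025454 + 0.0050276 + 0.0023919 + 0.0024624 = 0.03277.
P(VMS deposit | evidence) = 0.0024624 / 0.03277 ≈ 0.075.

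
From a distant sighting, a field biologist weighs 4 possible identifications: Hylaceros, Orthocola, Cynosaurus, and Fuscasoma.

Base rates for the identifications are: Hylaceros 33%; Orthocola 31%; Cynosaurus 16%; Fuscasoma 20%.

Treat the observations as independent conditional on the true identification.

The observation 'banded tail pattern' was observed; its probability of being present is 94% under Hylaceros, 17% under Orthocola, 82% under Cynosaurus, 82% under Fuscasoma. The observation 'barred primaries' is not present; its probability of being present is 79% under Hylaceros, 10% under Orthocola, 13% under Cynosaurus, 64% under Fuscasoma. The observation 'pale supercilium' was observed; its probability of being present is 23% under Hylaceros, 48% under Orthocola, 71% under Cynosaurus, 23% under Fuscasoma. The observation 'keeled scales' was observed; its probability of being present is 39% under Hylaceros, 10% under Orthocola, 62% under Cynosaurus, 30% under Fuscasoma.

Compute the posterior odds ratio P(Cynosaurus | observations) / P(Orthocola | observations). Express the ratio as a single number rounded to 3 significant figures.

22.1

The normalizing constant cancels in an odds ratio, so compute prior × likelihood for the two hypotheses only (using 1 − P(present | H) for each absent observation):
  Cynosaurus: 0.16 × 0.82 × (1 − 0.13) × 0.71 × 0.62 = 0.050246
  Orthocola: 0.31 × 0.17 × (1 − 0.10) × 0.48 × 0.10 = 0.0022766
Odds(Cynosaurus : Orthocola) = 0.050246 / 0.0022766 ≈ 22.1.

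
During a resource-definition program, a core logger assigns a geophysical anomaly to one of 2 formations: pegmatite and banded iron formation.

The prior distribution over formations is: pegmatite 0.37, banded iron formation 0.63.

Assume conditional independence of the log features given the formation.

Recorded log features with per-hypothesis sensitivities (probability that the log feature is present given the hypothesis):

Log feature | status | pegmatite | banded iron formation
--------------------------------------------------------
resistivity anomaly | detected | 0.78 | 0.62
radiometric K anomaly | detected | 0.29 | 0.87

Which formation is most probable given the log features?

Multiply each prior by the joint likelihood of the log feature pattern:
  pegmatite: 0.37 × 0.78 × 0.29 = 0.083694
  banded iron formation: 0.63 × 0.62 × 0.87 = 0.33982
Normalizing constant Z = 0.083694 + 0.33982 = 0.42352.
P(pegmatite | evidence) ≈ 0.083694 / 0.42352 ≈ 0.198
P(banded iron formation | evidence) ≈ 0.33982 / 0.42352 ≈ 0.802
The largest is 0.802, so banded iron formation is most probable.

banded iron formation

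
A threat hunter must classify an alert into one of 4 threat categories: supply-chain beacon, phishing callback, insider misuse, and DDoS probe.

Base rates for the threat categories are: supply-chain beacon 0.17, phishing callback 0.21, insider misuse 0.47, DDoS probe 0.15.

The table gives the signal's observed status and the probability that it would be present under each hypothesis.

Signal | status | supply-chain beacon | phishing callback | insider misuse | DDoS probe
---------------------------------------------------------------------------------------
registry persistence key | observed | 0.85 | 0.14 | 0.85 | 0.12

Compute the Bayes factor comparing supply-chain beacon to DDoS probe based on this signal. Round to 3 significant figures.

The Bayes factor is the ratio of the two likelihoods.
  supply-chain beacon: 0.85
  DDoS probe: 0.12
Bayes factor = 0.85 / 0.12 ≈ 7.08

7.08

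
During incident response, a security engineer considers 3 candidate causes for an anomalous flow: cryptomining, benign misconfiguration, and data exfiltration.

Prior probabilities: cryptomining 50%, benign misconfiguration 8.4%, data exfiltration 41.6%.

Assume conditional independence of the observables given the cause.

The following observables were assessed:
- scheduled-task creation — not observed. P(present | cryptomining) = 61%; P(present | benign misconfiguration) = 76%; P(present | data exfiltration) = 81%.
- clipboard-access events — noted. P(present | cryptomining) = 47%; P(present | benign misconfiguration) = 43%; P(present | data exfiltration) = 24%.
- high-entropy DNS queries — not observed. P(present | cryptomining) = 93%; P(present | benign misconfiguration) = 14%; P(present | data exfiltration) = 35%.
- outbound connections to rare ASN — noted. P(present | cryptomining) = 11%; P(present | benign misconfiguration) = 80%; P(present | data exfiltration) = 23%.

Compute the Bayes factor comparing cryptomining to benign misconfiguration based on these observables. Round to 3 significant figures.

0.0199

The Bayes factor is the ratio of the joint likelihoods of the observable pattern under the two hypotheses (using 1 − P(present | H) for each absent observable).
  cryptomining: (1 − 0.61) × 0.47 × (1 − 0.93) × 0.11 = 0.0014114
  benign misconfiguration: (1 − 0.76) × 0.43 × (1 − 0.14) × 0.80 = 0.071002
Bayes factor = 0.0014114 / 0.071002 ≈ 0.0199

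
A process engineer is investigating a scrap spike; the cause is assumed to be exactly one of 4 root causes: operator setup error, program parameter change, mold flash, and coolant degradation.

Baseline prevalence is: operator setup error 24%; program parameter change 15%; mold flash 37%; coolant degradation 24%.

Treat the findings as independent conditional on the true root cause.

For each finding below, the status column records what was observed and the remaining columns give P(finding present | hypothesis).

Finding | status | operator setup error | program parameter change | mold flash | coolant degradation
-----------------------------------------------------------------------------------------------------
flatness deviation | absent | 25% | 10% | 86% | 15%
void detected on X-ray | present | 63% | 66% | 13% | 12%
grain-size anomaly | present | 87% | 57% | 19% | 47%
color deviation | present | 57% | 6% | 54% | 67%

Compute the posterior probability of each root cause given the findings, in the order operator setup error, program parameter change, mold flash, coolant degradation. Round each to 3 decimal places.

0.831, 0.045, 0.010, 0.114

Multiply each prior by the joint likelihood of the evidence pattern (using 1 − P(present | H) for each absent finding):
  operator setup error: 0.24 × (1 − 0.25) × 0.63 × 0.87 × 0.57 = 0.056235
  program parameter change: 0.15 × (1 − 0.10) × 0.66 × 0.57 × 0.06 = 0.0030472
  mold flash: 0.37 × (1 − 0.86) × 0.13 × 0.19 × 0.54 = 0.00069091
  coolant degradation: 0.24 × (1 − 0.15) × 0.12 × 0.47 × 0.67 = 0.0077088
The unnormalized weights sum to 0.067682.
P(operator setup error | evidence) = 0.056235 / 0.067682 ≈ 0.831
P(program parameter change | evidence) = 0.0030472 / 0.067682 ≈ 0.045
P(mold flash | evidence) = 0.00069091 / 0.067682 ≈ 0.010
P(coolant degradation | evidence) = 0.0077088 / 0.067682 ≈ 0.114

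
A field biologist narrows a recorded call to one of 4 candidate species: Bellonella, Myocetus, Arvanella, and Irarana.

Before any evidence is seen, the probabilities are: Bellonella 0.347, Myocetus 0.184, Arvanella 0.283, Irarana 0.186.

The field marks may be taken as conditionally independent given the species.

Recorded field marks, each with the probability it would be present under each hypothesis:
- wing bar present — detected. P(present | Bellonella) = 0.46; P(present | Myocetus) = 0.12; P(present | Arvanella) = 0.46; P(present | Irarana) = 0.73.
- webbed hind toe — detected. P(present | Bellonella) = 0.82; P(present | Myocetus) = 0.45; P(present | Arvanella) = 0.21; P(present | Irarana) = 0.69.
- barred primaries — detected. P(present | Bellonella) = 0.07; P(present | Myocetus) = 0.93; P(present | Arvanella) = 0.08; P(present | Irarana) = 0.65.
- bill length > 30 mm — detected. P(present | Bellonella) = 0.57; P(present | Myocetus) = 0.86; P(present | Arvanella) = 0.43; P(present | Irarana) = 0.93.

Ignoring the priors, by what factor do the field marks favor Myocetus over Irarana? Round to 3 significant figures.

Take the product of per-field mark likelihoods under each hypothesis, then divide.
  Myocetus: 0.12 × 0.45 × 0.93 × 0.86 = 0.043189
  Irarana: 0.73 × 0.69 × 0.65 × 0.93 = 0.30449
Bayes factor = 0.043189 / 0.30449 ≈ 0.142

0.142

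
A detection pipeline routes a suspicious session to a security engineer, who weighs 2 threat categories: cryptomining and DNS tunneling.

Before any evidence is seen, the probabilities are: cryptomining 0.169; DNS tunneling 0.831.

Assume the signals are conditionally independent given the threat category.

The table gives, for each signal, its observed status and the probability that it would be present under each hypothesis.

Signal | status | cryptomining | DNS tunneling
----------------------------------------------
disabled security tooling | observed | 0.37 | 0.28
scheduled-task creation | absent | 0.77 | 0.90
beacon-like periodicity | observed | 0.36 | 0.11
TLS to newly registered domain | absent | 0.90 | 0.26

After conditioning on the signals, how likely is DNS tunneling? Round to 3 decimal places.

For each hypothesis, the unnormalized posterior weight is prior × product of the signal likelihoods (using 1 − P(present | H) for each absent signal):
  cryptomining: 0.169 × 0.37 × (1 − 0.77) × 0.36 × (1 − 0.90) = 0.00051775
  DNS tunneling: 0.831 × 0.28 × (1 − 0.90) × 0.11 × (1 − 0.26) = 0.001894
The unnormalized weights sum to 0.0024118.
P(DNS tunneling | evidence) = 0.001894 / 0.0024118 ≈ 0.785.

0.785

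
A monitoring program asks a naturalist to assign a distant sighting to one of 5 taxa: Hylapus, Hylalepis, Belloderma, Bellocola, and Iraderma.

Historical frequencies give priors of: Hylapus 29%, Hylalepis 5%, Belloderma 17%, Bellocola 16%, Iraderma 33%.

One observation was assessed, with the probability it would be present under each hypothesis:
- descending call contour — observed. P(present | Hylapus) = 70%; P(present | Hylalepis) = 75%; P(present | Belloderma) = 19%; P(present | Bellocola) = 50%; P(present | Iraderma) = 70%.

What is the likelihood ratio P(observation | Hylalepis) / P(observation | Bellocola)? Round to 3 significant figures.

The Bayes factor is the ratio of the two likelihoods.
  Hylalepis: 0.75
  Bellocola: 0.5
Bayes factor = 0.75 / 0.5 ≈ 1.50

1.50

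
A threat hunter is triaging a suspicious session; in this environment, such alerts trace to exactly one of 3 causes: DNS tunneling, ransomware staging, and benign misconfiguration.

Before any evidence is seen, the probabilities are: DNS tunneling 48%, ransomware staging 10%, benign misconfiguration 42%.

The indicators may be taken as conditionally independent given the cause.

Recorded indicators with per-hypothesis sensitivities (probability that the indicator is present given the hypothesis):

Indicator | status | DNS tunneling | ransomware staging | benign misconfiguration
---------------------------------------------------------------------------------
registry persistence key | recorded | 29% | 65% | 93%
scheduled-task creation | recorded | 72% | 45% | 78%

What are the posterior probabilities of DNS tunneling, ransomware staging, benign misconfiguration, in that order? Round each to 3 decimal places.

0.231, 0.067, 0.702

Multiply each prior by the joint likelihood of the indicator pattern:
  DNS tunneling: 0.48 × 0.29 × 0.72 = 0.10022
  ransomware staging: 0.10 × 0.65 × 0.45 = 0.02925
  benign misconfiguration: 0.42 × 0.93 × 0.78 = 0.30467
The unnormalized weights sum to 0.43414.
P(DNS tunneling | evidence) = 0.10022 / 0.43414 ≈ 0.231
P(ransomware staging | evidence) = 0.02925 / 0.43414 ≈ 0.067
P(benign misconfiguration | evidence) = 0.30467 / 0.43414 ≈ 0.702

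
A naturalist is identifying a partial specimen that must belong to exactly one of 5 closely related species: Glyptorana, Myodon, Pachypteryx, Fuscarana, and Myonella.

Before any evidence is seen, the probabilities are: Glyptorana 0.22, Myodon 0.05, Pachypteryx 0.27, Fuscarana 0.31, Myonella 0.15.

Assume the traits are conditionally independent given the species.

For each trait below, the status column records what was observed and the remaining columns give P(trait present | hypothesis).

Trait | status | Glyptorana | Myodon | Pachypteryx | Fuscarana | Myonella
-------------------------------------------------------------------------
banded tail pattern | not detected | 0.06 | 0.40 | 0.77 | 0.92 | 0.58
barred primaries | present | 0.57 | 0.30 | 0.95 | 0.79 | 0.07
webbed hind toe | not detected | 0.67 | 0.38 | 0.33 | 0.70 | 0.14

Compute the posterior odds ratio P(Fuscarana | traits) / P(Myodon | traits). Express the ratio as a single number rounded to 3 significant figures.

The normalizing constant cancels in an odds ratio, so compute prior × likelihood for the two hypotheses only (using 1 − P(present | H) for each absent trait):
  Fuscarana: 0.31 × (1 − 0.92) × 0.79 × (1 − 0.70) = 0.0058776
  Myodon: 0.05 × (1 − 0.40) × 0.30 × (1 − 0.38) = 0.00558
Posterior odds = 0.0058776 / 0.00558 ≈ 1.05.

1.05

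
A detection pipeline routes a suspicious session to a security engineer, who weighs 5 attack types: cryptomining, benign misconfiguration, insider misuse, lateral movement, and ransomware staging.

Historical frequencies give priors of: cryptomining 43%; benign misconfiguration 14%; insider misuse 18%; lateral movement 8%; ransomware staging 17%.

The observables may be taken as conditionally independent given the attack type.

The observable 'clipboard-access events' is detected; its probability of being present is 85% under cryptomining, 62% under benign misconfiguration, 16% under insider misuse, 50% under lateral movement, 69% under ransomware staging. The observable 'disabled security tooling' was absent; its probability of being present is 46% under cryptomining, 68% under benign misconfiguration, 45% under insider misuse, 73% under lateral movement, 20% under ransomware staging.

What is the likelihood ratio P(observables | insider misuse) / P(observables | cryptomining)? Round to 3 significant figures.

The Bayes factor is the ratio of the joint likelihoods of the observable pattern under the two hypotheses (using 1 − P(present | H) for each absent observable).
  insider misuse: 0.16 × (1 − 0.45) = 0.088
  cryptomining: 0.85 × (1 − 0.46) = 0.459
Bayes factor = 0.088 / 0.459 ≈ 0.192

0.192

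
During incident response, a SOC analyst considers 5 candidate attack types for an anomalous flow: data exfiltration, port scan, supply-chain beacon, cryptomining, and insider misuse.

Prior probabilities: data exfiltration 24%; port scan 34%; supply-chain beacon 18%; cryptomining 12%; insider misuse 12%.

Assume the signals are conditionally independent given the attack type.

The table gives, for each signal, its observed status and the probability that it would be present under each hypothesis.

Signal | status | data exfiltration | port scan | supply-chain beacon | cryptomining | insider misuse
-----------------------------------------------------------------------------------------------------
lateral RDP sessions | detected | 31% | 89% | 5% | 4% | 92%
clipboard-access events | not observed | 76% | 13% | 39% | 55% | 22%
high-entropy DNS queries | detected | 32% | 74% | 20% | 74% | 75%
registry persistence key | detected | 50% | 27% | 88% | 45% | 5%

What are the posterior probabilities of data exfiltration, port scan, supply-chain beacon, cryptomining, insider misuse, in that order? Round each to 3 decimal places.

By Bayes' rule with conditional independence, the unnormalized weight for each hypothesis is prior × ∏ likelihoods (using 1 − P(present | H) for each absent signal):
  data exfiltration: 0.24 × 0.31 × (1 − 0.76) × 0.32 × 0.50 = 0.002857
  port scan: 0.34 × 0.89 × (1 − 0.13) × 0.74 × 0.27 = 0.0526
  supply-chain beacon: 0.18 × 0.05 × (1 − 0.39) × 0.20 × 0.88 = 0.00096624
  cryptomining: 0.12 × 0.04 × (1 − 0.55) × 0.74 × 0.45 = 0.00071928
  insider misuse: 0.12 × 0.92 × (1 − 0.22) × 0.75 × 0.05 = 0.0032292
Marginal likelihood of the evidence = 0.060371.
P(data exfiltration | evidence) = 0.002857 / 0.060371 ≈ 0.047
P(port scan | evidence) = 0.0526 / 0.060371 ≈ 0.871
P(supply-chain beacon | evidence) = 0.00096624 / 0.060371 ≈ 0.016
P(cryptomining | evidence) = 0.00071928 / 0.060371 ≈ 0.012
P(insider misuse | evidence) = 0.0032292 / 0.060371 ≈ 0.053

0.047, 0.871, 0.016, 0.012, 0.053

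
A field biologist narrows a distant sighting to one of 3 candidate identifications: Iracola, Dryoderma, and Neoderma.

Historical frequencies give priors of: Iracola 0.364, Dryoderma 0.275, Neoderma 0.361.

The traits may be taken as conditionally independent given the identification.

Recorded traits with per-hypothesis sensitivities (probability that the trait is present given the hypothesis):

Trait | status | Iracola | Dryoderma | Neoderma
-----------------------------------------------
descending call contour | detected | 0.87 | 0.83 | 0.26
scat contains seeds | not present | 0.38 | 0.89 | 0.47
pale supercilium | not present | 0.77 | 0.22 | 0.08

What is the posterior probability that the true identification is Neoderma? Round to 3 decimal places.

0.414

Multiply each prior by the joint likelihood of the trait pattern (using 1 − P(present | H) for each absent trait):
  Iracola: 0.364 × 0.87 × (1 − 0.38) × (1 − 0.77) = 0.045159
  Dryoderma: 0.275 × 0.83 × (1 − 0.89) × (1 − 0.22) = 0.019584
  Neoderma: 0.361 × 0.26 × (1 − 0.47) × (1 − 0.08) = 0.045766
Normalizing constant Z = 0.045159 + 0.019584 + 0.045766 = 0.11051.
P(Neoderma | evidence) = 0.045766 / 0.11051 ≈ 0.414.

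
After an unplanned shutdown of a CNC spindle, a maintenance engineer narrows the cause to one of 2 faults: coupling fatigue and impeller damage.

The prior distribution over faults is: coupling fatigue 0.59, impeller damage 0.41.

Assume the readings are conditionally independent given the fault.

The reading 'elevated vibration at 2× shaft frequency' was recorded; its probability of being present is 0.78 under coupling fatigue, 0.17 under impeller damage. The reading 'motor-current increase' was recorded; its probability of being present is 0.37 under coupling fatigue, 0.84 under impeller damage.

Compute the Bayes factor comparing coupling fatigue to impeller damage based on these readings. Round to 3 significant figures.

The Bayes factor is the ratio of the joint likelihoods of the reading pattern under the two hypotheses.
  coupling fatigue: 0.78 × 0.37 = 0.2886
  impeller damage: 0.17 × 0.84 = 0.1428
Bayes factor = 0.2886 / 0.1428 ≈ 2.02

2.02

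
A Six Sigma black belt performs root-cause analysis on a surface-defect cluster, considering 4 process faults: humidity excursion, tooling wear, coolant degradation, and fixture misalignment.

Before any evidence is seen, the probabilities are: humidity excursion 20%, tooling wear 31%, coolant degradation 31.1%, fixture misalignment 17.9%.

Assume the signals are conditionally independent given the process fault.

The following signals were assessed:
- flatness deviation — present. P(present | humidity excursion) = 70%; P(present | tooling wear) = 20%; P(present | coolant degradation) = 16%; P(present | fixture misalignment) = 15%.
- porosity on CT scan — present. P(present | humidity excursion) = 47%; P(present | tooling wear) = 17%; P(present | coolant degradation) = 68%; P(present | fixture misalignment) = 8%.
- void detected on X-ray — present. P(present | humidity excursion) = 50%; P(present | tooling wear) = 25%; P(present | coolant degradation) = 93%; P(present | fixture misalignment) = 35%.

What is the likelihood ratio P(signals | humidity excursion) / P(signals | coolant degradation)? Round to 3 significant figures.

1.63

The Bayes factor is the ratio of the joint likelihoods of the signal pattern under the two hypotheses.
  humidity excursion: 0.70 × 0.47 × 0.50 = 0.1645
  coolant degradation: 0.16 × 0.68 × 0.93 = 0.10118
Bayes factor = 0.1645 / 0.10118 ≈ 1.63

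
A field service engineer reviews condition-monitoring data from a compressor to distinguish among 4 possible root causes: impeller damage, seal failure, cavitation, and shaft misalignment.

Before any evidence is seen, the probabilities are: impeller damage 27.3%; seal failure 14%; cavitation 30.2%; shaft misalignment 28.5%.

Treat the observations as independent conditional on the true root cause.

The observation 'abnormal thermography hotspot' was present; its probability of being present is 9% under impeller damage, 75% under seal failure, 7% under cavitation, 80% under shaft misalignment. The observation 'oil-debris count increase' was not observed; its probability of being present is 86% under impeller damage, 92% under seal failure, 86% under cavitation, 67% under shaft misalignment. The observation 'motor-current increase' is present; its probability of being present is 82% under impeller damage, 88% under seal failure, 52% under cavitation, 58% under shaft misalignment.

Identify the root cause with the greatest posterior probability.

By Bayes' rule with conditional independence, the unnormalized weight for each hypothesis is prior × ∏ likelihoods (using 1 − P(present | H) for each absent observation):
  impeller damage: 0.273 × 0.09 × (1 − 0.86) × 0.82 = 0.0028206
  seal failure: 0.140 × 0.75 × (1 − 0.92) × 0.88 = 0.007392
  cavitation: 0.302 × 0.07 × (1 − 0.86) × 0.52 = 0.001539
  shaft misalignment: 0.285 × 0.80 × (1 − 0.67) × 0.58 = 0.043639
The unnormalized weights sum to 0.055391.
P(impeller damage | evidence) ≈ 0.0028206 / 0.055391 ≈ 0.051
P(seal failure | evidence) ≈ 0.007392 / 0.055391 ≈ 0.133
P(cavitation | evidence) ≈ 0.001539 / 0.055391 ≈ 0.028
P(shaft misalignment | evidence) ≈ 0.043639 / 0.055391 ≈ 0.788
The largest is 0.788, so shaft misalignment is most probable.

shaft misalignment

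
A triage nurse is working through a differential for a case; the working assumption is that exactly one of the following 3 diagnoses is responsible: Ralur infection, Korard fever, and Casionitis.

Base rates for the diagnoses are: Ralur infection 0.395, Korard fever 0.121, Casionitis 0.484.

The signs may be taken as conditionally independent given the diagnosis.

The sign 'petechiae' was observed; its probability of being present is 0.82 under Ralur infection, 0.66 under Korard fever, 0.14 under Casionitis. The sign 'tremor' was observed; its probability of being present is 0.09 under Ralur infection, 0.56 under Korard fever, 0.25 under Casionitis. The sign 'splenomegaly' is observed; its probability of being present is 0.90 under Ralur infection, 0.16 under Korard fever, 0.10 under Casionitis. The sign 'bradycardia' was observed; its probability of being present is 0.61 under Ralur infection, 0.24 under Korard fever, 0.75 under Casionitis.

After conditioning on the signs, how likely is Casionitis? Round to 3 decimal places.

0.067

For each hypothesis, the unnormalized posterior weight is prior × product of the sign likelihoods:
  Ralur infection: 0.395 × 0.82 × 0.09 × 0.90 × 0.61 = 0.016004
  Korard fever: 0.121 × 0.66 × 0.56 × 0.16 × 0.24 = 0.0017173
  Casionitis: 0.484 × 0.14 × 0.25 × 0.10 × 0.75 = 0.0012705
The unnormalized weights sum to 0.018992.
P(Casionitis | evidence) = 0.0012705 / 0.018992 ≈ 0.067.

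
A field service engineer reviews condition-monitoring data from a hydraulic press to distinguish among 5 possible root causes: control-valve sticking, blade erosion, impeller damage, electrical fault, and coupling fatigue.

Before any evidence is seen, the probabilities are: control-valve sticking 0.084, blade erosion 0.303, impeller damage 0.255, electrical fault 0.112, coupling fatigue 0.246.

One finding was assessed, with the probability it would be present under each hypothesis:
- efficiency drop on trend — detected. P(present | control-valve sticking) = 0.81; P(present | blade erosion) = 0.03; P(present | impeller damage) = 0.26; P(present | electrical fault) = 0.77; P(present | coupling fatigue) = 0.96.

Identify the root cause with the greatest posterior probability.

coupling fatigue

Multiply each prior by the likelihood of the finding:
  control-valve sticking: 0.084 × 0.81 = 0.06804
  blade erosion: 0.303 × 0.03 = 0.00909
  impeller damage: 0.255 × 0.26 = 0.0663
  electrical fault: 0.112 × 0.77 = 0.08624
  coupling fatigue: 0.246 × 0.96 = 0.23616
Normalizing constant Z = 0.06804 + 0.00909 + 0.0663 + 0.08624 + 0.23616 = 0.46583.
P(control-valve sticking | evidence) ≈ 0.06804 / 0.46583 ≈ 0.146
P(blade erosion | evidence) ≈ 0.00909 / 0.46583 ≈ 0.020
P(impeller damage | evidence) ≈ 0.0663 / 0.46583 ≈ 0.142
P(electrical fault | evidence) ≈ 0.08624 / 0.46583 ≈ 0.185
P(coupling fatigue | evidence) ≈ 0.23616 / 0.46583 ≈ 0.507
The largest is 0.507, so coupling fatigue is most probable.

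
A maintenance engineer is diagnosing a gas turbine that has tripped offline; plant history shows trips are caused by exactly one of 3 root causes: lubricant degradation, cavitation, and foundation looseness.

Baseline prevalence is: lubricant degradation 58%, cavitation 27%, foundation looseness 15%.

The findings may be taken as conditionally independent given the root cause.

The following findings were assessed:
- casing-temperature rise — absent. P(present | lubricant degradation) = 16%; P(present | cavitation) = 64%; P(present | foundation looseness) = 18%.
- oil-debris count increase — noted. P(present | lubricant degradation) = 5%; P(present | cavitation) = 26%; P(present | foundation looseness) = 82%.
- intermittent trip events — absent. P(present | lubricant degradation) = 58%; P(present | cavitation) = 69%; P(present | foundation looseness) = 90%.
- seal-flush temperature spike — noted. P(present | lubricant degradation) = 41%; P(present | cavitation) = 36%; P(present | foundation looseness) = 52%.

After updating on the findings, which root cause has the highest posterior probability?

foundation looseness

Multiply each prior by the joint likelihood of the evidence pattern (using 1 − P(present | H) for each absent finding):
  lubricant degradation: 0.58 × (1 − 0.16) × 0.05 × (1 − 0.58) × 0.41 = 0.0041948
  cavitation: 0.27 × (1 − 0.64) × 0.26 × (1 − 0.69) × 0.36 = 0.0028204
  foundation looseness: 0.15 × (1 − 0.18) × 0.82 × (1 − 0.90) × 0.52 = 0.0052447
Marginal likelihood of the evidence = 0.01226.
P(lubricant degradation | evidence) ≈ 0.0041948 / 0.01226 ≈ 0.342
P(cavitation | evidence) ≈ 0.0028204 / 0.01226 ≈ 0.230
P(foundation looseness | evidence) ≈ 0.0052447 / 0.01226 ≈ 0.428
The largest is 0.428, so foundation looseness is most probable.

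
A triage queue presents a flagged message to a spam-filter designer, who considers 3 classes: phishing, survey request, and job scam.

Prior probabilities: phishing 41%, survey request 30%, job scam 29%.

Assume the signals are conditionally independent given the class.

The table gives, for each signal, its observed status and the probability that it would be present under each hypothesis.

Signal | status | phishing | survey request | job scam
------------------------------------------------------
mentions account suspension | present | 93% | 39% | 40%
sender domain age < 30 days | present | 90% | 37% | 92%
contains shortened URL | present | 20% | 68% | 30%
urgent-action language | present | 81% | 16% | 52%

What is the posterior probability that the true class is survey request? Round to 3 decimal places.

0.061

Multiply each prior by the joint likelihood of the signal pattern:
  phishing: 0.41 × 0.93 × 0.90 × 0.20 × 0.81 = 0.055594
  survey request: 0.30 × 0.39 × 0.37 × 0.68 × 0.16 = 0.00471
  job scam: 0.29 × 0.40 × 0.92 × 0.30 × 0.52 = 0.016648
Normalizing constant Z = 0.055594 + 0.00471 + 0.016648 = 0.076952.
P(survey request | evidence) = 0.00471 / 0.076952 ≈ 0.061.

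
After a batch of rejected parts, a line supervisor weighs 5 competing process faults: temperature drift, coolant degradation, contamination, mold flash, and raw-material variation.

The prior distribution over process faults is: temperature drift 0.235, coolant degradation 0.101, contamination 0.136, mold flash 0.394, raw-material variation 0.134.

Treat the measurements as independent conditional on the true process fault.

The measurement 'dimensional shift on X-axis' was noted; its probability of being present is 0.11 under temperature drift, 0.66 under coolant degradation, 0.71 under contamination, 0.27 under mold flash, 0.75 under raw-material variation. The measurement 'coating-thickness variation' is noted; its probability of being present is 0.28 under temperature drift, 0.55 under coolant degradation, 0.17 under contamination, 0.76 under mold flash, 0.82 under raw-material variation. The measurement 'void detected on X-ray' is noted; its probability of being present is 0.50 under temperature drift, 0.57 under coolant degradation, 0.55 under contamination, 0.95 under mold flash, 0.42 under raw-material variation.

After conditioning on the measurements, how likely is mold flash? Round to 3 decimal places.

By Bayes' rule with conditional independence, the unnormalized weight for each hypothesis is prior × ∏ likelihoods:
  temperature drift: 0.235 × 0.11 × 0.28 × 0.50 = 0.003619
  coolant degradation: 0.101 × 0.66 × 0.55 × 0.57 = 0.020898
  contamination: 0.136 × 0.71 × 0.17 × 0.55 = 0.0090284
  mold flash: 0.394 × 0.27 × 0.76 × 0.95 = 0.076806
  raw-material variation: 0.134 × 0.75 × 0.82 × 0.42 = 0.034612
Marginal likelihood of the evidence = 0.14496.
P(mold flash | evidence) = 0.076806 / 0.14496 ≈ 0.530.

0.530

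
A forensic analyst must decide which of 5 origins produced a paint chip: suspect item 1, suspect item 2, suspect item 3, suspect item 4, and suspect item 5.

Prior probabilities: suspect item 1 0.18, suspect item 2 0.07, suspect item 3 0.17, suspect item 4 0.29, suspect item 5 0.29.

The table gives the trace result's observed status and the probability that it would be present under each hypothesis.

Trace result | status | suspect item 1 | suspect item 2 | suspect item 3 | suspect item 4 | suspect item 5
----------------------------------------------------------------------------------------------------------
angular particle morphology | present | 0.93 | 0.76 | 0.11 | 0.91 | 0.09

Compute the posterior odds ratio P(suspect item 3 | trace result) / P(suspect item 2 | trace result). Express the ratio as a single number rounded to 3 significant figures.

0.352

Posterior odds equal prior odds times the likelihood ratio; only the two competing hypotheses matter.
  suspect item 3: 0.17 × 0.11 = 0.0187
  suspect item 2: 0.07 × 0.76 = 0.0532
Posterior odds = 0.0187 / 0.0532 ≈ 0.352.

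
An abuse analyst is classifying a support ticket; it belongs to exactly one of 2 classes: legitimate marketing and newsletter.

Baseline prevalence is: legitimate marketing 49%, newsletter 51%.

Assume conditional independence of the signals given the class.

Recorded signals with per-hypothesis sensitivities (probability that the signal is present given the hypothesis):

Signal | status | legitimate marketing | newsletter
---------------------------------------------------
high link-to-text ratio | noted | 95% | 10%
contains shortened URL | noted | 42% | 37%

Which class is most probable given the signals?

legitimate marketing

By Bayes' rule with conditional independence, the unnormalized weight for each hypothesis is prior × ∏ likelihoods:
  legitimate marketing: 0.49 × 0.95 × 0.42 = 0.19551
  newsletter: 0.51 × 0.10 × 0.37 = 0.01887
The unnormalized weights sum to 0.21438.
P(legitimate marketing | evidence) ≈ 0.19551 / 0.21438 ≈ 0.912
P(newsletter | evidence) ≈ 0.01887 / 0.21438 ≈ 0.088
The largest is 0.912, so legitimate marketing is most probable.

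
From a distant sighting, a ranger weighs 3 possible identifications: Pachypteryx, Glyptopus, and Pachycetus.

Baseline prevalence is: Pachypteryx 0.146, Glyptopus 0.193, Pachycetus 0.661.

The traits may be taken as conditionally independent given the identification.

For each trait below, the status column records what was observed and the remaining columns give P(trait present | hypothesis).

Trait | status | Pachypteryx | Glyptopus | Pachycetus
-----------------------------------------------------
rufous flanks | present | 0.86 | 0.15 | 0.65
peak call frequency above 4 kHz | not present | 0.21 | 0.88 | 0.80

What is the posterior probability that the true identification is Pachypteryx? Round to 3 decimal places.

0.526

By Bayes' rule with conditional independence, the unnormalized weight for each hypothesis is prior × ∏ likelihoods (using 1 − P(present | H) for each absent trait):
  Pachypteryx: 0.146 × 0.86 × (1 − 0.21) = 0.099192
  Glyptopus: 0.193 × 0.15 × (1 − 0.88) = 0.003474
  Pachycetus: 0.661 × 0.65 × (1 − 0.80) = 0.08593
Normalizing constant Z = 0.099192 + 0.003474 + 0.08593 = 0.1886.
P(Pachypteryx | evidence) = 0.099192 / 0.1886 ≈ 0.526.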